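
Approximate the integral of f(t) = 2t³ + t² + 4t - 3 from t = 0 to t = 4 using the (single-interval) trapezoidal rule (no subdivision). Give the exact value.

308

T = (b−a)/2 · [f(0) + f(4)] = 2·[(-3) + 157] = 308.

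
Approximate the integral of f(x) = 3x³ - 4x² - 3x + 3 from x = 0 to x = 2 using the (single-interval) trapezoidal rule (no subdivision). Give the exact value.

T = (b−a)/2 · [f(0) + f(2)] = 1·[3 + 5] = 8.

8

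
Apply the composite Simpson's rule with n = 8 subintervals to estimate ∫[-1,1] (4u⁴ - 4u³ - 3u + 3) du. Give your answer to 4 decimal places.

7.6042

h = (1 − (-1))/8 = 0.25.
Nodes u₀,…,u₈ = -1, -0.75, -0.5, -0.25, 0, 0.25, 0.5, 0.75, 1.
f(u) = 4u⁴ - 4u³ - 3u + 3: f₀=14, f₁=8.203125, f₂=5.25, f₃=3.828125, f₄=3, f₅=2.203125, f₆=1.25, f₇=0.328125, f₈=0.
(h/3)·[f₀ + 4f₁ + 2f₂ + 4f₃ + 2f₄ + 4f₅ + 2f₆ + 4f₇ + f₈] = 0.083333·(91.25) = 7.6042.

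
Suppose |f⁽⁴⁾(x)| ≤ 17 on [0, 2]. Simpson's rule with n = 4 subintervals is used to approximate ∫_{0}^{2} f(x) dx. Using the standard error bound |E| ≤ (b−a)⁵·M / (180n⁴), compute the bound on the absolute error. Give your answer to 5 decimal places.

|E| ≤ (2)⁵·17 / (180·4⁴) = 544/46080 = 0.01181.

0.01181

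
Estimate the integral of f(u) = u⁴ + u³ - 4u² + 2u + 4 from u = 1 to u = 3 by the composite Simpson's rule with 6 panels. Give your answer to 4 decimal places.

h = (3 − 1)/6 = 0.333333.
Nodes u₀,…,u₆ = 1, 1.333333, 1.666667, 2, 2.333333, 2.666667, 3.
f(u) = u⁴ + u³ - 4u² + 2u + 4: f₀=4, f₁=5.086420, f₂=8.567901, f₃=16, f₄=29.234568, f₅=50.419753, f₆=82.
(h/3)·[f₀ + 4f₁ + 2f₂ + 4f₃ + 2f₄ + 4f₅ + f₆] = 0.111111·(447.629630) = 49.7366.

49.7366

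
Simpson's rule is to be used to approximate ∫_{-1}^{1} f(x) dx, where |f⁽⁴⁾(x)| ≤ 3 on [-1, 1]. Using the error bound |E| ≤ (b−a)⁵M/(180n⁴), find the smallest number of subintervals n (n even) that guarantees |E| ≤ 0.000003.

Need 96/(180n⁴) ≤ 0.000003.
n⁴ ≥ 96/(180·0.000003) = 177778 ⇒ n ≥ 20.5338, so the smallest even n is 22. (n must be even for Simpson's rule.)

22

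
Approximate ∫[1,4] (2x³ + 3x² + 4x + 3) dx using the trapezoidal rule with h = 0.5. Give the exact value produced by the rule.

231.75

h = (4 − 1)/6 = 0.5.
Nodes x₀,…,x₆ = 1, 1.5, 2, 2.5, 3, 3.5, 4.
f(x) = 2x³ + 3x² + 4x + 3: f₀=12, f₁=22.5, f₂=39, f₃=63, f₄=96, f₅=139.5, f₆=195.
(h/2)·[f₀ + 2f₁ + 2f₂ + 2f₃ + 2f₄ + 2f₅ + f₆] = 0.25·(927) = 231.75.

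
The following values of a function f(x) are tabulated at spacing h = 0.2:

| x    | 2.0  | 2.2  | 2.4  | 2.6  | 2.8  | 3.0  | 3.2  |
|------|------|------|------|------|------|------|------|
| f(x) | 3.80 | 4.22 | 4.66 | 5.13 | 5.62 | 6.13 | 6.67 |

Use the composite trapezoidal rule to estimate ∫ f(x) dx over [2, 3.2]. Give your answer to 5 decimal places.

6.19900

h = 0.2, n = 6.
(h/2)·[y₀ + 2y₁ + 2y₂ + 2y₃ + 2y₄ + 2y₅ + y₆] = 0.1·(61.99) = 6.19900.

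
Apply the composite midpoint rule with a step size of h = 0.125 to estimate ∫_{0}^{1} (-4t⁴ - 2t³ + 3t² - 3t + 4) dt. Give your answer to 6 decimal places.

2.210388

h = (1 − 0)/8 = 0.125.
Midpoints m₁,…,m₈ = 0.0625, 0.1875, 0.3125, 0.4375, 0.5625, 0.6875, 0.8125, 0.9375.
f(m₁)=3.82366943359375, f(m₂)=3.52484130859375, f(m₃)=3.25628662109375, f(m₄)=2.94769287109375, f(m₅)=2.50531005859375, f(m₆)=1.81195068359375, f(m₇)=0.72698974609375, f(m₈)=-0.91363525390625.
h·[f(m₁) + f(m₂) + f(m₃) + f(m₄) + f(m₅) + f(m₆) + f(m₇) + f(m₈)] = 0.125·(17.68310546875) = 2.210388.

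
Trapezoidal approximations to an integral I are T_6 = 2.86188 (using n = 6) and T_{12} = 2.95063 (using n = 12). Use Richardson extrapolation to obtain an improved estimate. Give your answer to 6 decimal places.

R = (4·T_{12} − T_6) / 3 = (4·2.95063 − 2.86188)/3 = (8.94064)/3 = 2.980213.

2.980213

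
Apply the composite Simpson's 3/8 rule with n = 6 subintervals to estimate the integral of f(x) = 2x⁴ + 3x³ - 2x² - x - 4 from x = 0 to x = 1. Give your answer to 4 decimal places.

-4.0162

h = (1 − 0)/6 = 0.166667.
Nodes x₀,…,x₆ = 0, 0.166667, 0.333333, 0.5, 0.666667, 0.833333, 1.
f(x) = 2x⁴ + 3x³ - 2x² - x - 4: f₀=-4, f₁=-4.206790, f₂=-4.419753, f₃=-4.5, f₄=-4.271605, f₅=-3.521605, f₆=-2.
(3h/8)·[f₀ + 3f₁ + 3f₂ + 2f₃ + 3f₄ + 3f₅ + f₆] = 0.0625·(-64.259259) = -4.0162.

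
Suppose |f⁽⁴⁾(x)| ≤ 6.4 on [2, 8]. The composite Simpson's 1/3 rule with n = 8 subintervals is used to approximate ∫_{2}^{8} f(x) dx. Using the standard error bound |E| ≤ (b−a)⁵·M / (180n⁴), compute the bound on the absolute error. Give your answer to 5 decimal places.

0.06750

|E| ≤ (6)⁵·6.4 / (180·8⁴) = 49766.4/737280 = 0.06750.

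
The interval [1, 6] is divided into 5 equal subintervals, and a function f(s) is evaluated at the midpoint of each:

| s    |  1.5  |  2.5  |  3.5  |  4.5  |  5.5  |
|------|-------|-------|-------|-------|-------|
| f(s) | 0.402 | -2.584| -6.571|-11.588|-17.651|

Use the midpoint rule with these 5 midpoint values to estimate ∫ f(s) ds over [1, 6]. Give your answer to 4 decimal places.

h = 1, n = 5.
h·[y(m₁) + y(m₂) + y(m₃) + y(m₄) + y(m₅)] = 1·(-37.992) = -37.9920.

-37.9920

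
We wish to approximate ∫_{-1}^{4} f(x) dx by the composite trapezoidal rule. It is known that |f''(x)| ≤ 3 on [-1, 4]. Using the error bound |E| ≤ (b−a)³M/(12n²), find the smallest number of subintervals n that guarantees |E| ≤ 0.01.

56

Need 375/(12n²) ≤ 0.01.
n² ≥ 375/(12·0.01) = 3125 ⇒ n ≥ 55.9017, so the smallest n is 56.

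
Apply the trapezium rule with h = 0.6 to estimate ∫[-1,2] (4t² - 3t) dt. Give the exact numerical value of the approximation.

h = (2 − (-1))/5 = 0.6.
Nodes t₀,…,t₅ = -1, -0.4, 0.2, 0.8, 1.4, 2.
f(t) = 4t² - 3t: f₀=7, f₁=1.84, f₂=-0.44, f₃=0.16, f₄=3.64, f₅=10.
(h/2)·[f₀ + 2f₁ + 2f₂ + 2f₃ + 2f₄ + f₅] = 0.3·(27.4) = 8.22.

8.22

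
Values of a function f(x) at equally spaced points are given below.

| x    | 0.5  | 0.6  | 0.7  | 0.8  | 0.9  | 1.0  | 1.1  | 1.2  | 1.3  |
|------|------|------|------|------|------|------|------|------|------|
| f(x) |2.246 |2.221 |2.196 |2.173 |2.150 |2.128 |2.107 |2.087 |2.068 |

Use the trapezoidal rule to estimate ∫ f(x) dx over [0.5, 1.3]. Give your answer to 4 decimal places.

h = 0.1, n = 8.
(h/2)·[y₀ + 2y₁ + 2y₂ + 2y₃ + 2y₄ + 2y₅ + 2y₆ + 2y₇ + y₈] = 0.05·(34.438) = 1.7219.

1.7219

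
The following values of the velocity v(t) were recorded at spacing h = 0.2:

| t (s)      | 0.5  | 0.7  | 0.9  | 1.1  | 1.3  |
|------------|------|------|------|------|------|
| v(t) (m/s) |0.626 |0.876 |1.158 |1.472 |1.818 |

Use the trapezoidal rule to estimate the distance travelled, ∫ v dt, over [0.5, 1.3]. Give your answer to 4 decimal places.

0.9456

h = 0.2, n = 4.
(h/2)·[y₀ + 2y₁ + 2y₂ + 2y₃ + y₄] = 0.1·(9.456) = 0.9456.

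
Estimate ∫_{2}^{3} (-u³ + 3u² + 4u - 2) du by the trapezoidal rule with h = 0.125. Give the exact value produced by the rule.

h = (3 − 2)/8 = 0.125.
Nodes u₀,…,u₈ = 2, 2.125, 2.25, 2.375, 2.5, 2.625, 2.75, 2.875, 3.
f(u) = -u³ + 3u² + 4u - 2: f₀=10, f₁=10.451171875, f₂=10.796875, f₃=11.025390625, f₄=11.125, f₅=11.083984375, f₆=10.890625, f₇=10.533203125, f₈=10.
(h/2)·[f₀ + 2f₁ + 2f₂ + 2f₃ + 2f₄ + 2f₅ + 2f₆ + 2f₇ + f₈] = 0.0625·(171.8125) = 10.73828125.

10.73828125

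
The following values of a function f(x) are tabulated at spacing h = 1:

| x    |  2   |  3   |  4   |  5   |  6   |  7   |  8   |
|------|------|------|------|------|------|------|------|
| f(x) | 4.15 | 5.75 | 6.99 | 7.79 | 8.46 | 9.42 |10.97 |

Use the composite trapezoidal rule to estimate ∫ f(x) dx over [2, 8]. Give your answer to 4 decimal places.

45.9700

h = 1, n = 6.
(h/2)·[y₀ + 2y₁ + 2y₂ + 2y₃ + 2y₄ + 2y₅ + y₆] = 0.5·(91.94) = 45.9700.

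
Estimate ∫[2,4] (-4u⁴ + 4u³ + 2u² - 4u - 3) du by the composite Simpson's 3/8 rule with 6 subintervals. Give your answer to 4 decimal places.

-546.2963

h = (4 − 2)/6 = 0.333333.
Nodes u₀,…,u₆ = 2, 2.333333, 2.666667, 3, 3.333333, 3.666667, 4.
f(u) = -4u⁴ + 4u³ + 2u² - 4u - 3: f₀=-35, f₁=-69.197531, f₂=-125.864198, f₃=-213, f₄=-339.790123, f₅=-516.604938, f₆=-755.
(3h/8)·[f₀ + 3f₁ + 3f₂ + 2f₃ + 3f₄ + 3f₅ + f₆] = 0.125·(-4370.370370) = -546.2963.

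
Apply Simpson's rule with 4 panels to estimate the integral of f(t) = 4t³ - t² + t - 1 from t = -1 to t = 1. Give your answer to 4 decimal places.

h = (1 − (-1))/4 = 0.5.
Nodes t₀,…,t₄ = -1, -0.5, 0, 0.5, 1.
f(t) = 4t³ - t² + t - 1: f₀=-7, f₁=-2.25, f₂=-1, f₃=-0.25, f₄=3.
(h/3)·[f₀ + 4f₁ + 2f₂ + 4f₃ + f₄] = 0.166667·(-16) = -2.6667.

-2.6667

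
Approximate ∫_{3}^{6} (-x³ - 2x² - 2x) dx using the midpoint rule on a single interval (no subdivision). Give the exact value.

M = (b−a)·f(4.5) = 3·(-140.625) = -421.875.

-421.875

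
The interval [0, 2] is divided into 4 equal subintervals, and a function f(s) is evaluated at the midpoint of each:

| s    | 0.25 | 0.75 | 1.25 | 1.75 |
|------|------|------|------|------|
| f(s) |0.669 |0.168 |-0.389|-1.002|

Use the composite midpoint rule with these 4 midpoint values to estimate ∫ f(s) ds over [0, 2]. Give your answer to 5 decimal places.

h = 0.5, n = 4.
h·[y(m₁) + y(m₂) + y(m₃) + y(m₄)] = 0.5·(-0.554) = -0.27700.

-0.27700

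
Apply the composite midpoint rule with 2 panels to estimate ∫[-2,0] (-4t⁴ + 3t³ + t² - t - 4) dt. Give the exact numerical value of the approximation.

h = (0 − (-2))/2 = 1.
Midpoints m₁,…,m₂ = -1.5, -0.5.
f(m₁)=-30.625, f(m₂)=-3.875.
h·[f(m₁) + f(m₂)] = 1·(-34.5) = -34.5.

-34.5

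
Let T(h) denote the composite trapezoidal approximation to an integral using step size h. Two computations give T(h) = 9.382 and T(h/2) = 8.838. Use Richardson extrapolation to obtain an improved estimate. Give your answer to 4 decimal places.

R = (4·T(h/2) − T(h)) / 3 = (4·8.838 − 9.382)/3 = (25.970)/3 = 8.6567.

8.6567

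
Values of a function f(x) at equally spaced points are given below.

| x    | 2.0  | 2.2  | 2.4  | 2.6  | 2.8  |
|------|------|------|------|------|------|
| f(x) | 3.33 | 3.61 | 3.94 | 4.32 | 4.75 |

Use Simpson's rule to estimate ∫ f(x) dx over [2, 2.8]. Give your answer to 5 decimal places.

h = 0.2, n = 4.
(h/3)·[y₀ + 4y₁ + 2y₂ + 4y₃ + y₄] = 0.066667·(47.68) = 3.17867.

3.17867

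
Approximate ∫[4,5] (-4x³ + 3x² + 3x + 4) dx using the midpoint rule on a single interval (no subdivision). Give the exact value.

M = (b−a)·f(4.5) = 1·(-286.25) = -286.25.

-286.25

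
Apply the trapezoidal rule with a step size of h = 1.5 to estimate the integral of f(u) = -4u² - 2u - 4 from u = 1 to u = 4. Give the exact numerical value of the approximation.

-115.5

h = (4 − 1)/2 = 1.5.
Nodes u₀,…,u₂ = 1, 2.5, 4.
f(u) = -4u² - 2u - 4: f₀=-10, f₁=-34, f₂=-76.
(h/2)·[f₀ + 2f₁ + f₂] = 0.75·(-154) = -115.5.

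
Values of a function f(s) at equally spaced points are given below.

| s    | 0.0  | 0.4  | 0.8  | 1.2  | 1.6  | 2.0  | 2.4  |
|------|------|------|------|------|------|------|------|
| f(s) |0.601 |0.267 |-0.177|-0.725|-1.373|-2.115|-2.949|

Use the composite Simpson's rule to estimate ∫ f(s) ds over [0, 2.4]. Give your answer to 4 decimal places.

-2.0987

h = 0.4, n = 6.
(h/3)·[y₀ + 4y₁ + 2y₂ + 4y₃ + 2y₄ + 4y₅ + y₆] = 0.133333·(-15.740) = -2.0987.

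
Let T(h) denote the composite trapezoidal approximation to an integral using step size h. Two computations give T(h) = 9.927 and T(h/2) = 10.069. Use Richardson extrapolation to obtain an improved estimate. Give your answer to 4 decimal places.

10.1163

R = (4·T(h/2) − T(h)) / 3 = (4·10.069 − 9.927)/3 = (30.349)/3 = 10.1163.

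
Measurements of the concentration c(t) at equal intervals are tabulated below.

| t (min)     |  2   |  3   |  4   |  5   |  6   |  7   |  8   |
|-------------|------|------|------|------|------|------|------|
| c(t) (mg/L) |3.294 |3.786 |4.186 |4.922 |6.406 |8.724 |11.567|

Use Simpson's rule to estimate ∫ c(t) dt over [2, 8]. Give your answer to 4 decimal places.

35.2577

h = 1, n = 6.
(h/3)·[y₀ + 4y₁ + 2y₂ + 4y₃ + 2y₄ + 4y₅ + y₆] = 0.333333·(105.773) = 35.2577.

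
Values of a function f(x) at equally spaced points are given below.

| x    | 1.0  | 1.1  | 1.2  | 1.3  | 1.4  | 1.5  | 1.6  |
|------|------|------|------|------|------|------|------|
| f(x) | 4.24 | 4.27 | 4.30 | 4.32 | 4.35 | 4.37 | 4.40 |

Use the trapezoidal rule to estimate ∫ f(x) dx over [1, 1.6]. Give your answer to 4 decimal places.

2.5930

h = 0.1, n = 6.
(h/2)·[y₀ + 2y₁ + 2y₂ + 2y₃ + 2y₄ + 2y₅ + y₆] = 0.05·(51.86) = 2.5930.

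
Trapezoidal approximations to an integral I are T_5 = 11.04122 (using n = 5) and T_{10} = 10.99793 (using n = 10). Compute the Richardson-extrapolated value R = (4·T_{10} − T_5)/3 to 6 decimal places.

10.983500

R = (4·T_{10} − T_5) / 3 = (4·10.99793 − 11.04122)/3 = (32.95050)/3 = 10.983500.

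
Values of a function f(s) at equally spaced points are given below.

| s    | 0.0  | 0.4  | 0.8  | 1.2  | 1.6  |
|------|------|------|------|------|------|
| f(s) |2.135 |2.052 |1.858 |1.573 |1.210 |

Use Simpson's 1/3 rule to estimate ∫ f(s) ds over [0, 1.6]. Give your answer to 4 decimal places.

h = 0.4, n = 4.
(h/3)·[y₀ + 4y₁ + 2y₂ + 4y₃ + y₄] = 0.133333·(21.561) = 2.8748.

2.8748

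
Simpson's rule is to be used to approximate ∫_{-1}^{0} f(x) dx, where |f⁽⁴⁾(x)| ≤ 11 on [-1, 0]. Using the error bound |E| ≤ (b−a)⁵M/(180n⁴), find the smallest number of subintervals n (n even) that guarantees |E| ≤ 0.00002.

8

Need 11/(180n⁴) ≤ 0.00002.
n⁴ ≥ 11/(180·0.00002) = 3055.56 ⇒ n ≥ 7.4349, so the smallest even n is 8. (n must be even for Simpson's rule.)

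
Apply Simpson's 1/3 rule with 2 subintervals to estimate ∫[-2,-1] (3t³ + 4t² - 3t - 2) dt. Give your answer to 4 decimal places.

0.5833

h = (-1 − (-2))/2 = 0.5.
Nodes t₀,…,t₂ = -2, -1.5, -1.
f(t) = 3t³ + 4t² - 3t - 2: f₀=-4, f₁=1.375, f₂=2.
(h/3)·[f₀ + 4f₁ + f₂] = 0.166667·(3.5) = 0.5833.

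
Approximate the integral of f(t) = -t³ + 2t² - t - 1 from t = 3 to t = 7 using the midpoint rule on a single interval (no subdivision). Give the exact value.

M = (b−a)·f(5) = 4·(-81) = -324.

-324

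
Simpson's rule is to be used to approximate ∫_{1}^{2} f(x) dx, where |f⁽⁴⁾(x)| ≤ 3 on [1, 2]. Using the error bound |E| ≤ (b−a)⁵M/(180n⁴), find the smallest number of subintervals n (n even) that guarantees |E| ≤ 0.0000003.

Need 3/(180n⁴) ≤ 0.0000003.
n⁴ ≥ 3/(180·0.0000003) = 55555.6 ⇒ n ≥ 15.3526, so the smallest even n is 16. (n must be even for Simpson's rule.)

16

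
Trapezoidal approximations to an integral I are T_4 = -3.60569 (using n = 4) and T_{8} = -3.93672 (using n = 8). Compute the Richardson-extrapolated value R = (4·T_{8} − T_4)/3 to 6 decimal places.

-4.047063

R = (4·T_{8} − T_4) / 3 = (4·(-3.93672) − (-3.60569))/3 = (-12.14119)/3 = -4.047063.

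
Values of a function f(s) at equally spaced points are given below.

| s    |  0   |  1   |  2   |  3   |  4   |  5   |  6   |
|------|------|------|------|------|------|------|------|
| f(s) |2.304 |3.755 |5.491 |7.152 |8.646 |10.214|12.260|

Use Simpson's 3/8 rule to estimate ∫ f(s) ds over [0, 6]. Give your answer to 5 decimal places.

42.44475

h = 1, n = 6.
(3h/8)·[y₀ + 3y₁ + 3y₂ + 2y₃ + 3y₄ + 3y₅ + y₆] = 0.375·(113.186) = 42.44475.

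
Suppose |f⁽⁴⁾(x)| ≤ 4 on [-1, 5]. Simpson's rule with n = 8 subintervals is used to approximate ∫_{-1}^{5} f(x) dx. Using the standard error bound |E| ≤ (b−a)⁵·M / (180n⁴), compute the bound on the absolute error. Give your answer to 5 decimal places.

|E| ≤ (6)⁵·4 / (180·8⁴) = 31104/737280 = 0.04219.

0.04219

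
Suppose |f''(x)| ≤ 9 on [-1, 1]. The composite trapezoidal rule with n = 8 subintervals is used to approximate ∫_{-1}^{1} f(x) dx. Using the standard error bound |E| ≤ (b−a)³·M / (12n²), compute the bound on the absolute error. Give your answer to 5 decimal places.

|E| ≤ (2)³·9 / (12·8²) = 72/768 = 0.09375.

0.09375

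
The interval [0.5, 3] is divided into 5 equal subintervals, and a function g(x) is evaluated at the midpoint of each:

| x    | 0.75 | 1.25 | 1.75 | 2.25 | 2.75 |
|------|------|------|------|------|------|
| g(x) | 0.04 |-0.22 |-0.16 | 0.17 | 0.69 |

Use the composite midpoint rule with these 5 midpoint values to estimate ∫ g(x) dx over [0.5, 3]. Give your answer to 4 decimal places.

h = 0.5, n = 5.
h·[y(m₁) + y(m₂) + y(m₃) + y(m₄) + y(m₅)] = 0.5·(0.52) = 0.2600.

0.2600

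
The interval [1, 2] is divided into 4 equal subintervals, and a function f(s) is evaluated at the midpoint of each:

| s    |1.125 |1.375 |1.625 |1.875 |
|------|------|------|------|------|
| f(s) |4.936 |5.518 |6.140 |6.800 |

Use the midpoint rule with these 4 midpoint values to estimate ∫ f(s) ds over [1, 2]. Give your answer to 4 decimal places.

5.8485

h = 0.25, n = 4.
h·[y(m₁) + y(m₂) + y(m₃) + y(m₄)] = 0.25·(23.394) = 5.8485.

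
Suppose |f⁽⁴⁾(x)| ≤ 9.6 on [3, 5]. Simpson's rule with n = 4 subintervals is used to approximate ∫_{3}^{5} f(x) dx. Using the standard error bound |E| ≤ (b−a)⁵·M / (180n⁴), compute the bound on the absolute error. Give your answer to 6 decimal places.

|E| ≤ (2)⁵·9.6 / (180·4⁴) = 307.2/46080 = 0.006667.

0.006667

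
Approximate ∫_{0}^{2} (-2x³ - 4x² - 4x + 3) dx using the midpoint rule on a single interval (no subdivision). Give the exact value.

M = (b−a)·f(1) = 2·(-7) = -14.

-14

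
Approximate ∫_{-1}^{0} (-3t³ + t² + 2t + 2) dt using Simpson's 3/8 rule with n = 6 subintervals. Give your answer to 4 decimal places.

2.0833

h = (0 − (-1))/6 = 0.166667.
Nodes t₀,…,t₆ = -1, -0.833333, -0.666667, -0.5, -0.333333, -0.166667, 0.
f(t) = -3t³ + t² + 2t + 2: f₀=4, f₁=2.763889, f₂=2, f₃=1.625, f₄=1.555556, f₅=1.708333, f₆=2.
(3h/8)·[f₀ + 3f₁ + 3f₂ + 2f₃ + 3f₄ + 3f₅ + f₆] = 0.0625·(33.333333) = 2.0833.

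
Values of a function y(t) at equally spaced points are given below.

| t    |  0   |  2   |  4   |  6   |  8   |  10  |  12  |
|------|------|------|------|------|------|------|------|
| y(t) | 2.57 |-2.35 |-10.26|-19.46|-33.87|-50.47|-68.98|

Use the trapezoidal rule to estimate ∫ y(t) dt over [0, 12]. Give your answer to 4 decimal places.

h = 2, n = 6.
(h/2)·[y₀ + 2y₁ + 2y₂ + 2y₃ + 2y₄ + 2y₅ + y₆] = 1·(-299.23) = -299.2300.

-299.2300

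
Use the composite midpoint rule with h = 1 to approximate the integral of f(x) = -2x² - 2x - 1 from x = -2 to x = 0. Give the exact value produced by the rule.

h = (0 − (-2))/2 = 1.
Midpoints m₁,…,m₂ = -1.5, -0.5.
f(m₁)=-2.5, f(m₂)=-0.5.
h·[f(m₁) + f(m₂)] = 1·(-3) = -3.

-3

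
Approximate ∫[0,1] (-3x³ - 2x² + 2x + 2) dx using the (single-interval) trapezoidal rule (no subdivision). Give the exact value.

T = (b−a)/2 · [f(0) + f(1)] = 0.5·[2 + (-1)] = 0.5.

0.5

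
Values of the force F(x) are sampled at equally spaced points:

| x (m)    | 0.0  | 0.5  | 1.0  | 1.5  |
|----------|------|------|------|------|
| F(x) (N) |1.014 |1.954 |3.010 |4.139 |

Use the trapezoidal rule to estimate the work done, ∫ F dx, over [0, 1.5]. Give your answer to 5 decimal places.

3.77025

h = 0.5, n = 3.
(h/2)·[y₀ + 2y₁ + 2y₂ + y₃] = 0.25·(15.081) = 3.77025.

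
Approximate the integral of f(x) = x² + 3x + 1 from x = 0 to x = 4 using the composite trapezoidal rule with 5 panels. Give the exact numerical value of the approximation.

h = (4 − 0)/5 = 0.8.
Nodes x₀,…,x₅ = 0, 0.8, 1.6, 2.4, 3.2, 4.
f(x) = x² + 3x + 1: f₀=1, f₁=4.04, f₂=8.36, f₃=13.96, f₄=20.84, f₅=29.
(h/2)·[f₀ + 2f₁ + 2f₂ + 2f₃ + 2f₄ + f₅] = 0.4·(124.4) = 49.76.

49.76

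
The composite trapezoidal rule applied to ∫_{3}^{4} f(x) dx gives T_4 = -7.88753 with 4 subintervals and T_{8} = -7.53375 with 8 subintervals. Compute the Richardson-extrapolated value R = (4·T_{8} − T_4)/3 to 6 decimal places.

R = (4·T_{8} − T_4) / 3 = (4·(-7.53375) − (-7.88753))/3 = (-22.24747)/3 = -7.415823.

-7.415823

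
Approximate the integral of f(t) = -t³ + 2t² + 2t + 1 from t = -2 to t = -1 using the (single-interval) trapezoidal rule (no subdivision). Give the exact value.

T = (b−a)/2 · [f(-2) + f(-1)] = 0.5·[13 + 2] = 7.5.

7.5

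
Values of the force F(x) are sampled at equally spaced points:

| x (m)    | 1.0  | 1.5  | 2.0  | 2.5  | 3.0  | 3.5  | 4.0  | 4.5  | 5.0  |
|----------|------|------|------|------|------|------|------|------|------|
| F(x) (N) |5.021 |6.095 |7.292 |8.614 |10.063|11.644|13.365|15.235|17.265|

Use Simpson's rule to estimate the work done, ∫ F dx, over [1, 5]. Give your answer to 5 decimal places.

41.67967

h = 0.5, n = 8.
(h/3)·[y₀ + 4y₁ + 2y₂ + 4y₃ + 2y₄ + 4y₅ + 2y₆ + 4y₇ + y₈] = 0.166667·(250.078) = 41.67967.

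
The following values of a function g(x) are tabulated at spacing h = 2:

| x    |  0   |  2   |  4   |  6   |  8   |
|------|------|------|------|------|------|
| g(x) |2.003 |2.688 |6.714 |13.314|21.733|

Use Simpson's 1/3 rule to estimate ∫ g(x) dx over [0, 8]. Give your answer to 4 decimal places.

h = 2, n = 4.
(h/3)·[y₀ + 4y₁ + 2y₂ + 4y₃ + y₄] = 0.666667·(101.172) = 67.4480.

67.4480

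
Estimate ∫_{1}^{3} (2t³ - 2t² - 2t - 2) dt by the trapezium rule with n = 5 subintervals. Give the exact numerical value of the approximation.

h = (3 − 1)/5 = 0.4.
Nodes t₀,…,t₅ = 1, 1.4, 1.8, 2.2, 2.6, 3.
f(t) = 2t³ - 2t² - 2t - 2: f₀=-4, f₁=-3.232, f₂=-0.416, f₃=5.216, f₄=14.432, f₅=28.
(h/2)·[f₀ + 2f₁ + 2f₂ + 2f₃ + 2f₄ + f₅] = 0.2·(56) = 11.2.

11.2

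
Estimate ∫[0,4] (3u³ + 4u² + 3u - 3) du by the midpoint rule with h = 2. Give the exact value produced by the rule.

h = (4 − 0)/2 = 2.
Midpoints m₁,…,m₂ = 1, 3.
f(m₁)=7, f(m₂)=123.
h·[f(m₁) + f(m₂)] = 2·(130) = 260.

260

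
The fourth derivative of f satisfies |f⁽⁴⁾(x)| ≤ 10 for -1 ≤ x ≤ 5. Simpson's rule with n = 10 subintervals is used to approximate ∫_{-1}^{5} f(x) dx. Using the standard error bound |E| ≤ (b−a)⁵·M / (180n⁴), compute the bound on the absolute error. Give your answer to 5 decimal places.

|E| ≤ (6)⁵·10 / (180·10⁴) = 77760/1800000 = 0.04320.

0.04320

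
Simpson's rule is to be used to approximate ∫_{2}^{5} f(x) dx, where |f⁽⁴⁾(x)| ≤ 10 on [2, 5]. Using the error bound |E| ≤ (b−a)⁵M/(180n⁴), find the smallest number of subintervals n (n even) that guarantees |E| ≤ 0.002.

10

Need 2430/(180n⁴) ≤ 0.002.
n⁴ ≥ 2430/(180·0.002) = 6750 ⇒ n ≥ 9.0641, so the smallest even n is 10. (n must be even for Simpson's rule.)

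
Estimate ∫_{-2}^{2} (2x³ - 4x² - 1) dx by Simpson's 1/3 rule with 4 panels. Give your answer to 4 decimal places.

-25.3333

h = (2 − (-2))/4 = 1.
Nodes x₀,…,x₄ = -2, -1, 0, 1, 2.
f(x) = 2x³ - 4x² - 1: f₀=-33, f₁=-7, f₂=-1, f₃=-3, f₄=-1.
(h/3)·[f₀ + 4f₁ + 2f₂ + 4f₃ + f₄] = 0.333333·(-76) = -25.3333.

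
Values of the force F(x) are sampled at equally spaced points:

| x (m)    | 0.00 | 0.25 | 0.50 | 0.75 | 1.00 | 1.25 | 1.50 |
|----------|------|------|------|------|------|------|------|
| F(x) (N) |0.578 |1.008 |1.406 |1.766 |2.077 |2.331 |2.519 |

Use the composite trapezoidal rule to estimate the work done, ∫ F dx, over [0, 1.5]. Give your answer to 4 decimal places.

h = 0.25, n = 6.
(h/2)·[y₀ + 2y₁ + 2y₂ + 2y₃ + 2y₄ + 2y₅ + y₆] = 0.125·(20.273) = 2.5341.

2.5341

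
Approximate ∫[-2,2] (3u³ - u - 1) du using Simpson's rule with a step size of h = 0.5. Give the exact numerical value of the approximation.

h = (2 − (-2))/8 = 0.5.
Nodes u₀,…,u₈ = -2, -1.5, -1, -0.5, 0, 0.5, 1, 1.5, 2.
f(u) = 3u³ - u - 1: f₀=-23, f₁=-9.625, f₂=-3, f₃=-0.875, f₄=-1, f₅=-1.125, f₆=1, f₇=7.625, f₈=21.
(h/3)·[f₀ + 4f₁ + 2f₂ + 4f₃ + 2f₄ + 4f₅ + 2f₆ + 4f₇ + f₈] = 0.166667·(-24) = -4.

-4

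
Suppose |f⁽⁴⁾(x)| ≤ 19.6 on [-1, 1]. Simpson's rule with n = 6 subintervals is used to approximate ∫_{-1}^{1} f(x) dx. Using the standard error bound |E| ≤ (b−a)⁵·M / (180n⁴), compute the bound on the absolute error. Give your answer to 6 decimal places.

|E| ≤ (2)⁵·19.6 / (180·6⁴) = 627.2/233280 = 0.002689.

0.002689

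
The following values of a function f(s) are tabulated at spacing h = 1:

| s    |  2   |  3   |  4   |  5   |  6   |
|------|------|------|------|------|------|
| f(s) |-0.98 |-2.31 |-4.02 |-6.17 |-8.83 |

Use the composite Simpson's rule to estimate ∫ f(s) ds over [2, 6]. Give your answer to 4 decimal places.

h = 1, n = 4.
(h/3)·[y₀ + 4y₁ + 2y₂ + 4y₃ + y₄] = 0.333333·(-51.77) = -17.2567.

-17.2567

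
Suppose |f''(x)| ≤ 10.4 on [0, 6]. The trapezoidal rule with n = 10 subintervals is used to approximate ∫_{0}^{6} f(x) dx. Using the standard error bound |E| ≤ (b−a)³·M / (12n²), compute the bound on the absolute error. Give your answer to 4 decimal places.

1.8720

|E| ≤ (6)³·10.4 / (12·10²) = 2246.4/1200 = 1.8720.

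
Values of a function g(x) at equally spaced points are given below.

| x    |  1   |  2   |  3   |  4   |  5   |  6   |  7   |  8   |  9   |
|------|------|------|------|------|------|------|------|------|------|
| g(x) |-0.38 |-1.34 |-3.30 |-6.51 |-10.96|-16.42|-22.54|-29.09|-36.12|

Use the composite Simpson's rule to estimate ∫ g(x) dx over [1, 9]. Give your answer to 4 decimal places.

h = 1, n = 8.
(h/3)·[y₀ + 4y₁ + 2y₂ + 4y₃ + 2y₄ + 4y₅ + 2y₆ + 4y₇ + y₈] = 0.333333·(-323.54) = -107.8467.

-107.8467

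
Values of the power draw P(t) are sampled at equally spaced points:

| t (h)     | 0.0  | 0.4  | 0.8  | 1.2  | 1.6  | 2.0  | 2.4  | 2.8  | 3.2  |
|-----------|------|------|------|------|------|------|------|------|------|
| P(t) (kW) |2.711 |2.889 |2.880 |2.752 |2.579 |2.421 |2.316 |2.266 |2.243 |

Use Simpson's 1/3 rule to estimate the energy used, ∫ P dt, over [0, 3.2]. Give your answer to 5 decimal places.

h = 0.4, n = 8.
(h/3)·[y₀ + 4y₁ + 2y₂ + 4y₃ + 2y₄ + 4y₅ + 2y₆ + 4y₇ + y₈] = 0.133333·(61.816) = 8.24213.

8.24213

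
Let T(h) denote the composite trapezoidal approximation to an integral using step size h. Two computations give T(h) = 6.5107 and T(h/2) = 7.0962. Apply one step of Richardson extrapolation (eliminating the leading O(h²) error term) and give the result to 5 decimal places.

R = (4·T(h/2) − T(h)) / 3 = (4·7.0962 − 6.5107)/3 = (21.8741)/3 = 7.29137.

7.29137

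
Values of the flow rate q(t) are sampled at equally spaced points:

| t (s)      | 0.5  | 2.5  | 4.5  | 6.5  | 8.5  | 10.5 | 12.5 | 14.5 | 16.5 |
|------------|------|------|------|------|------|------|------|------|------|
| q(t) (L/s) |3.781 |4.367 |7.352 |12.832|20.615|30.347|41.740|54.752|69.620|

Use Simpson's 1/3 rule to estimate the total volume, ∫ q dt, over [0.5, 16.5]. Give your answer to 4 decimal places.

h = 2, n = 8.
(h/3)·[y₀ + 4y₁ + 2y₂ + 4y₃ + 2y₄ + 4y₅ + 2y₆ + 4y₇ + y₈] = 0.666667·(622.007) = 414.6713.

414.6713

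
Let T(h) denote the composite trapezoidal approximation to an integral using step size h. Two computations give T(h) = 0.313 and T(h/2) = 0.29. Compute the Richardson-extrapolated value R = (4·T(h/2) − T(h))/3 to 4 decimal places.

R = (4·T(h/2) − T(h)) / 3 = (4·0.29 − 0.313)/3 = (0.847)/3 = 0.2823.

0.2823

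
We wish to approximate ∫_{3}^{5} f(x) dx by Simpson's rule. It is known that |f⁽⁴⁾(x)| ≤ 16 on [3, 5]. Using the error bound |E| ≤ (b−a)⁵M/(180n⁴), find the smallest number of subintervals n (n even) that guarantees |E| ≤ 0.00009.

14

Need 512/(180n⁴) ≤ 0.00009.
n⁴ ≥ 512/(180·0.00009) = 31604.9 ⇒ n ≥ 13.3333, so the smallest even n is 14. (n must be even for Simpson's rule.)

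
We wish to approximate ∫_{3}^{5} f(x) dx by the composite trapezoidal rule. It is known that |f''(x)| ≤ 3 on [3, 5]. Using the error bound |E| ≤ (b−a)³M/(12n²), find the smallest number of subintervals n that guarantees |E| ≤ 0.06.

6

Need 24/(12n²) ≤ 0.06.
n² ≥ 24/(12·0.06) = 33.3333 ⇒ n ≥ 5.7735, so the smallest n is 6.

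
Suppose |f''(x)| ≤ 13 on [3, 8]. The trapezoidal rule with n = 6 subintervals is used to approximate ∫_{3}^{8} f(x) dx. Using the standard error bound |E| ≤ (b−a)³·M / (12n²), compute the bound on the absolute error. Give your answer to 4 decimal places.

|E| ≤ (5)³·13 / (12·6²) = 1625/432 = 3.7616.

3.7616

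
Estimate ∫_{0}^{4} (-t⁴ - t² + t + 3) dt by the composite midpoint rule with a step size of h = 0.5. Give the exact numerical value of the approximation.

h = (4 − 0)/8 = 0.5.
Midpoints m₁,…,m₈ = 0.25, 0.75, 1.25, 1.75, 2.25, 2.75, 3.25, 3.75.
f(m₁)=3.18359375, f(m₂)=2.87109375, f(m₃)=0.24609375, f(m₄)=-7.69140625, f(m₅)=-25.44140625, f(m₆)=-59.00390625, f(m₇)=-115.87890625, f(m₈)=-205.06640625.
h·[f(m₁) + f(m₂) + f(m₃) + f(m₄) + f(m₅) + f(m₆) + f(m₇) + f(m₈)] = 0.5·(-406.78125) = -203.390625.

-203.390625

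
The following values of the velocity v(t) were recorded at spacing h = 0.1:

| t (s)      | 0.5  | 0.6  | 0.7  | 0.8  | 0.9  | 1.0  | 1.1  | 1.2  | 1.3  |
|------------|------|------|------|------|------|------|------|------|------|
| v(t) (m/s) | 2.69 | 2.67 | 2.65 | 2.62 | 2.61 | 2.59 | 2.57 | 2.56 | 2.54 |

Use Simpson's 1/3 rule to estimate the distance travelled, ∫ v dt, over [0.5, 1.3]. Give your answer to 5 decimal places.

h = 0.1, n = 8.
(h/3)·[y₀ + 4y₁ + 2y₂ + 4y₃ + 2y₄ + 4y₅ + 2y₆ + 4y₇ + y₈] = 0.033333·(62.65) = 2.08833.

2.08833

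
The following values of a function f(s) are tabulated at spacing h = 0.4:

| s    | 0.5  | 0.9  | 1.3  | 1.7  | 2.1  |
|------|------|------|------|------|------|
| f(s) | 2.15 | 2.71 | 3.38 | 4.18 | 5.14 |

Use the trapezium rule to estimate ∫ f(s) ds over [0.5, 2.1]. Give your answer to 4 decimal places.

5.5660

h = 0.4, n = 4.
(h/2)·[y₀ + 2y₁ + 2y₂ + 2y₃ + y₄] = 0.2·(27.83) = 5.5660.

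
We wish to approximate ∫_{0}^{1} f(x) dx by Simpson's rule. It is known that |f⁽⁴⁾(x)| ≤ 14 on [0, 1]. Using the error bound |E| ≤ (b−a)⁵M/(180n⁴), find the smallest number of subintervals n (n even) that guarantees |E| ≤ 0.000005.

Need 14/(180n⁴) ≤ 0.000005.
n⁴ ≥ 14/(180·0.000005) = 15555.6 ⇒ n ≥ 11.1679, so the smallest even n is 12. (n must be even for Simpson's rule.)

12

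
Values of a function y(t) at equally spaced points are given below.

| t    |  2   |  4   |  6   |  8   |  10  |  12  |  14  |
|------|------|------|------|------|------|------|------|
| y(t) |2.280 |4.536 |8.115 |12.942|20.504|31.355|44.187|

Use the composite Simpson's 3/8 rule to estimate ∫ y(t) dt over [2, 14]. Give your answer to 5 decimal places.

h = 2, n = 6.
(3h/8)·[y₀ + 3y₁ + 3y₂ + 2y₃ + 3y₄ + 3y₅ + y₆] = 0.75·(265.881) = 199.41075.

199.41075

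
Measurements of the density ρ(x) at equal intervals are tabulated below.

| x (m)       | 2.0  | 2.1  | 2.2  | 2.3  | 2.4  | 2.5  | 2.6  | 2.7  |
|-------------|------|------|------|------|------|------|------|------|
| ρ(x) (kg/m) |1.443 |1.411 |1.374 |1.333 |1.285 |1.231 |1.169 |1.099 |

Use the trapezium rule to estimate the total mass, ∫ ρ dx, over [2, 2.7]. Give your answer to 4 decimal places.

h = 0.1, n = 7.
(h/2)·[y₀ + 2y₁ + 2y₂ + 2y₃ + 2y₄ + 2y₅ + 2y₆ + y₇] = 0.05·(18.148) = 0.9074.

0.9074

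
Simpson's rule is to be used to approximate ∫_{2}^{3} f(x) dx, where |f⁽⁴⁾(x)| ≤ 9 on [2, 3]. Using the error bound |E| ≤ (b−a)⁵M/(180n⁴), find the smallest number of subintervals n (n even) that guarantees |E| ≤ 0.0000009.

Need 9/(180n⁴) ≤ 0.0000009.
n⁴ ≥ 9/(180·0.0000009) = 55555.6 ⇒ n ≥ 15.3526, so the smallest even n is 16. (n must be even for Simpson's rule.)

16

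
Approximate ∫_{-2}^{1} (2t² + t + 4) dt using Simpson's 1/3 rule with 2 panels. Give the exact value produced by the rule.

16.5

h = (1 − (-2))/2 = 1.5.
Nodes t₀,…,t₂ = -2, -0.5, 1.
f(t) = 2t² + t + 4: f₀=10, f₁=4, f₂=7.
(h/3)·[f₀ + 4f₁ + f₂] = 0.5·(33) = 16.5.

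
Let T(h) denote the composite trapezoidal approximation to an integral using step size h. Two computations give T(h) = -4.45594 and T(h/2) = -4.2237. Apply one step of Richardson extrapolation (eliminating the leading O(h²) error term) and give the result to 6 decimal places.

-4.146287

R = (4·T(h/2) − T(h)) / 3 = (4·(-4.2237) − (-4.45594))/3 = (-12.43886)/3 = -4.146287.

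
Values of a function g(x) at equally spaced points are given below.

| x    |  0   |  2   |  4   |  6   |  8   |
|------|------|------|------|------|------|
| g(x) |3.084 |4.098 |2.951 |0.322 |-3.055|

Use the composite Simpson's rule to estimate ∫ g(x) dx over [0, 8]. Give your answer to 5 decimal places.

15.74067

h = 2, n = 4.
(h/3)·[y₀ + 4y₁ + 2y₂ + 4y₃ + y₄] = 0.666667·(23.611) = 15.74067.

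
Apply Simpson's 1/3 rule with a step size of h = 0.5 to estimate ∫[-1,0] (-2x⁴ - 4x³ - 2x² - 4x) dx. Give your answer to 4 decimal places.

1.9167

h = (0 − (-1))/2 = 0.5.
Nodes x₀,…,x₂ = -1, -0.5, 0.
f(x) = -2x⁴ - 4x³ - 2x² - 4x: f₀=4, f₁=1.875, f₂=0.
(h/3)·[f₀ + 4f₁ + f₂] = 0.166667·(11.5) = 1.9167.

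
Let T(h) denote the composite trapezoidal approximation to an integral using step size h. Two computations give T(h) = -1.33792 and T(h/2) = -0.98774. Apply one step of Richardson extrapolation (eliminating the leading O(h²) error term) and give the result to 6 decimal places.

R = (4·T(h/2) − T(h)) / 3 = (4·(-0.98774) − (-1.33792))/3 = (-2.61304)/3 = -0.871013.

-0.871013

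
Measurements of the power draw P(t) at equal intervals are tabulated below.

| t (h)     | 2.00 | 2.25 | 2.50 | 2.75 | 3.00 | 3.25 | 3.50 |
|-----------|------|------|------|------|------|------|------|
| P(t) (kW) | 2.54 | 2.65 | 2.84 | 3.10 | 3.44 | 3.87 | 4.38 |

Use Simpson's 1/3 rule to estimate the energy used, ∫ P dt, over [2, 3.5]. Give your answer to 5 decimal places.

4.83000

h = 0.25, n = 6.
(h/3)·[y₀ + 4y₁ + 2y₂ + 4y₃ + 2y₄ + 4y₅ + y₆] = 0.083333·(57.96) = 4.83000.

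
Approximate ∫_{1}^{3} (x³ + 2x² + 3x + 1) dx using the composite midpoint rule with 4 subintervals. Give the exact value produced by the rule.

51

h = (3 − 1)/4 = 0.5.
Midpoints m₁,…,m₄ = 1.25, 1.75, 2.25, 2.75.
f(m₁)=9.828125, f(m₂)=17.734375, f(m₃)=29.265625, f(m₄)=45.171875.
h·[f(m₁) + f(m₂) + f(m₃) + f(m₄)] = 0.5·(102) = 51.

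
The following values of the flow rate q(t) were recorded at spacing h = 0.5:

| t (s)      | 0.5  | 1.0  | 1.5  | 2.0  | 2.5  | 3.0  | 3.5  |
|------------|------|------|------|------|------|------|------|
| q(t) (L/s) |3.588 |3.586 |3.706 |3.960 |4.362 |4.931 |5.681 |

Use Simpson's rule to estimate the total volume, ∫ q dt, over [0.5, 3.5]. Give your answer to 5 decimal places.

h = 0.5, n = 6.
(h/3)·[y₀ + 4y₁ + 2y₂ + 4y₃ + 2y₄ + 4y₅ + y₆] = 0.166667·(75.313) = 12.55217.

12.55217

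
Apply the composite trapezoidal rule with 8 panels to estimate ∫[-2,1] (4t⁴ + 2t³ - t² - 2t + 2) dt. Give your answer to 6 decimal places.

26.298340

h = (1 − (-2))/8 = 0.375.
Nodes t₀,…,t₈ = -2, -1.625, -1.25, -0.875, -0.5, -0.125, 0.25, 0.625, 1.
f(t) = 4t⁴ + 2t³ - t² - 2t + 2: f₀=50, f₁=21.9189453125, f₂=8.796875, f₃=3.9892578125, f₄=2.75, f₅=2.2314453125, f₆=1.484375, f₇=1.4580078125, f₈=5.
(h/2)·[f₀ + 2f₁ + 2f₂ + 2f₃ + 2f₄ + 2f₅ + 2f₆ + 2f₇ + f₈] = 0.1875·(140.2578125) = 26.298340.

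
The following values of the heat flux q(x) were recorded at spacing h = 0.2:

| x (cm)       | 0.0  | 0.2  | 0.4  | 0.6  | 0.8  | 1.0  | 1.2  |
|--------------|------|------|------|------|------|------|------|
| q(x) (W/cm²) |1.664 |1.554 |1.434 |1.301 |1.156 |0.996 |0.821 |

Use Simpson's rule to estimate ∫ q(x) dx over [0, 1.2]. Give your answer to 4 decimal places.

1.5379

h = 0.2, n = 6.
(h/3)·[y₀ + 4y₁ + 2y₂ + 4y₃ + 2y₄ + 4y₅ + y₆] = 0.066667·(23.069) = 1.5379.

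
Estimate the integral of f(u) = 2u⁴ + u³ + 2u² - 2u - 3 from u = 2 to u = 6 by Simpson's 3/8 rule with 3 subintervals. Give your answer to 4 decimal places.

3519.8519

h = (6 − 2)/3 = 1.333333.
Nodes u₀,…,u₃ = 2, 3.333333, 4.666667, 6.
f(u) = 2u⁴ + u³ + 2u² - 2u - 3: f₀=41, f₁=296.506173, f₂=1081.395062, f₃=2865.
(3h/8)·[f₀ + 3f₁ + 3f₂ + f₃] = 0.5·(7039.703704) = 3519.8519.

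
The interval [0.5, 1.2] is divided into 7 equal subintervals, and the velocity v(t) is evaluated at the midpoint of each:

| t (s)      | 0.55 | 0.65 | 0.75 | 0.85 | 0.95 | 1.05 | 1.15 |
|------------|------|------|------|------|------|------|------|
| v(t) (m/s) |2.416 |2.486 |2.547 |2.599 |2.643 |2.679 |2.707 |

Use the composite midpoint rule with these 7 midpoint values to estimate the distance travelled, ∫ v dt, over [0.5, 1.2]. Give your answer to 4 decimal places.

h = 0.1, n = 7.
h·[y(m₁) + y(m₂) + y(m₃) + y(m₄) + y(m₅) + y(m₆) + y(m₇)] = 0.1·(18.077) = 1.8077.

1.8077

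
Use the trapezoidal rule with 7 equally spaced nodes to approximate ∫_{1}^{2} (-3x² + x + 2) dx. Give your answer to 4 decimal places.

-3.5139

h = (2 − 1)/6 = 0.166667.
Nodes x₀,…,x₆ = 1, 1.166667, 1.333333, 1.5, 1.666667, 1.833333, 2.
f(x) = -3x² + x + 2: f₀=0, f₁=-0.916667, f₂=-2, f₃=-3.25, f₄=-4.666667, f₅=-6.25, f₆=-8.
(h/2)·[f₀ + 2f₁ + 2f₂ + 2f₃ + 2f₄ + 2f₅ + f₆] = 0.083333·(-42.166667) = -3.5139.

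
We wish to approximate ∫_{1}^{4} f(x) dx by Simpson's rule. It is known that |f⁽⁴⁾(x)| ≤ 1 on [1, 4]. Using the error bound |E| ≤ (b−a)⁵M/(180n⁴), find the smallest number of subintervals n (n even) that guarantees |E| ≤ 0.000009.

20

Need 243/(180n⁴) ≤ 0.000009.
n⁴ ≥ 243/(180·0.000009) = 150000 ⇒ n ≥ 19.6799, so the smallest even n is 20. (n must be even for Simpson's rule.)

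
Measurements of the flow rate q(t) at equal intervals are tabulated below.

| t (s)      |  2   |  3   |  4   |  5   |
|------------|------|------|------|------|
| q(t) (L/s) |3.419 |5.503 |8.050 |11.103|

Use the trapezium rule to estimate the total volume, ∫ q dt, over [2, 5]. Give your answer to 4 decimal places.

20.8140

h = 1, n = 3.
(h/2)·[y₀ + 2y₁ + 2y₂ + y₃] = 0.5·(41.628) = 20.8140.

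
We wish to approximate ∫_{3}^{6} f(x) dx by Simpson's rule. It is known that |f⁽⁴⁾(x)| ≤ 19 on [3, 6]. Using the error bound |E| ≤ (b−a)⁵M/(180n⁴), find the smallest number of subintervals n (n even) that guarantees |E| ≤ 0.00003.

32

Need 4617/(180n⁴) ≤ 0.00003.
n⁴ ≥ 4617/(180·0.00003) = 855000 ⇒ n ≥ 30.4083, so the smallest even n is 32. (n must be even for Simpson's rule.)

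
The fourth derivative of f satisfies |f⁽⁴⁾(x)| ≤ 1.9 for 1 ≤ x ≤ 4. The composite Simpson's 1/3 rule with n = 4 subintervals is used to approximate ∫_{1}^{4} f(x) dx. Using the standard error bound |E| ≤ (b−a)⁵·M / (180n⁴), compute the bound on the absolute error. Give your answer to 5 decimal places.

0.01002

|E| ≤ (3)⁵·1.9 / (180·4⁴) = 461.7/46080 = 0.01002.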